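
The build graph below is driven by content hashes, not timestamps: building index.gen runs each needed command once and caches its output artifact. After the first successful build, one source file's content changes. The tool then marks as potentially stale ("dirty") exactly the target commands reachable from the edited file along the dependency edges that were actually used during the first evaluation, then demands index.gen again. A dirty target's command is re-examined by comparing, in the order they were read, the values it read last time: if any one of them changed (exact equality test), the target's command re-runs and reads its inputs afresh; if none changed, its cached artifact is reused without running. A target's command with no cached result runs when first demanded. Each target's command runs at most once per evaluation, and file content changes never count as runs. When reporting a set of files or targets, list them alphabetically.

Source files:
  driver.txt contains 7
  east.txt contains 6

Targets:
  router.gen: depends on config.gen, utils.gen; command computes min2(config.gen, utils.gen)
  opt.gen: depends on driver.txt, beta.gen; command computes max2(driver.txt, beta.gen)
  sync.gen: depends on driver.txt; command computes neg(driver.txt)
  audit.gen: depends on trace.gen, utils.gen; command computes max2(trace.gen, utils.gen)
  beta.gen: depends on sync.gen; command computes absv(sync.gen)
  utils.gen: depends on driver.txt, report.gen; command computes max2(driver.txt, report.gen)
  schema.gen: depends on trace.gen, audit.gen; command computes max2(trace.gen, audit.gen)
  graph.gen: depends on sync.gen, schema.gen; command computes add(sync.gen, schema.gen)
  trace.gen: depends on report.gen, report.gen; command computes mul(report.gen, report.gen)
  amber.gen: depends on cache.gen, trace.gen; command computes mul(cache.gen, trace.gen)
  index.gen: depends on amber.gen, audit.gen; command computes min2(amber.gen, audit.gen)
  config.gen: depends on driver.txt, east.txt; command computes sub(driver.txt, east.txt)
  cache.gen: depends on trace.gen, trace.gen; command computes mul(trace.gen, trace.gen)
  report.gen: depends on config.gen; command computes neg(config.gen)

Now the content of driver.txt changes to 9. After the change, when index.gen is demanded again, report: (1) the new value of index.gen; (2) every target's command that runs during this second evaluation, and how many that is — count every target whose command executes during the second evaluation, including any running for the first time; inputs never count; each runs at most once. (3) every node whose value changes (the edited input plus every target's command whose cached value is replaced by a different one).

Initial pass — values computed on the first demand:
  config.gen = sub(7, 6) = 1
  report.gen = neg(1) = -1
  trace.gen = mul(-1, -1) = 1
  cache.gen = mul(1, 1) = 1
  amber.gen = mul(1, 1) = 1
  utils.gen = max2(7, -1) = 7
  audit.gen = max2(1, 7) = 7
  index.gen = min2(1, 7) = 1

Second demand — change propagation:
  config.gen: re-runs because driver.txt 7->9; new result 3.
  report.gen: re-runs because config.gen 1->3; new result -3.
  trace.gen: re-runs because report.gen -1->-3; report.gen -1->-3; new result 9.
  cache.gen: re-runs because trace.gen 1->9; trace.gen 1->9; new result 81.
  amber.gen: re-runs because cache.gen 1->81; trace.gen 1->9; new result 729.
  utils.gen: re-runs because driver.txt 7->9; report.gen -1->-3; new result 9.
  audit.gen: re-runs because trace.gen 1->9; utils.gen 7->9; new result 9.
  index.gen: re-runs because amber.gen 1->729; audit.gen 7->9; new result 9.

index.gen now evaluates to 9.
Run set: amber.gen, audit.gen, cache.gen, config.gen, index.gen, report.gen, trace.gen, utils.gen (8 run).
Changed values: amber.gen, audit.gen, cache.gen, config.gen, driver.txt, index.gen, report.gen, trace.gen, utils.gen.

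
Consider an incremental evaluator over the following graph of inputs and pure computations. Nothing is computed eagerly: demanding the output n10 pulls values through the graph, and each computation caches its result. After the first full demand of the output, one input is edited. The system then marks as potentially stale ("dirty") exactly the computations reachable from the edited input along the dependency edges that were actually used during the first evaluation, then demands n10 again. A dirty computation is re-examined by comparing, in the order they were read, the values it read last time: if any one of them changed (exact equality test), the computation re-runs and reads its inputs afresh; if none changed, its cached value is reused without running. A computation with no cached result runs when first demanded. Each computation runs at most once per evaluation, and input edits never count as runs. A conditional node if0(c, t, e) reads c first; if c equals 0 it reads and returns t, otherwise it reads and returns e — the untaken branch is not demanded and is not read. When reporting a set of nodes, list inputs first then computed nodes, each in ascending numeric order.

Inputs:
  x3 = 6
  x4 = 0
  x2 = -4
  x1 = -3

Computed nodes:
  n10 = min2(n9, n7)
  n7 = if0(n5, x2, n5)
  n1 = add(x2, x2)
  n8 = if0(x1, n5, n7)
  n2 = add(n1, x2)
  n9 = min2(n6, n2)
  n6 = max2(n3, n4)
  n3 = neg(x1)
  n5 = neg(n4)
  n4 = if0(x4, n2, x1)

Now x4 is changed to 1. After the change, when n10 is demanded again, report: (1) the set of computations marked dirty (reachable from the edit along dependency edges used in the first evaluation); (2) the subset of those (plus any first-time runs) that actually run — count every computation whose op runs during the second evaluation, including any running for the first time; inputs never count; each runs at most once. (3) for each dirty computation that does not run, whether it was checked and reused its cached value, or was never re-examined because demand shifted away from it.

Dirty set: n4, n5, n6, n7, n9, n10.
Run set: n4, n5, n6, n7, n10 (5 run).
Re-examined without running (cache reused): n9.
The important point: at n9 every value read last time is unchanged, so the dirty flag clears without a run.

Initial pass — values computed on the first demand:
  n1 = add(-4, -4) = -8
  n2 = add(-8, -4) = -12
  n3 = neg(-3) = 3
  n4 = if0(x4=0 -> then branch n2) = -12
  n5 = neg(-12) = 12
  n6 = max2(3, -12) = 3
  n7 = if0(n5=12 -> else branch n5) = 12
  n9 = min2(3, -12) = -12
  n10 = min2(-12, 12) = -12

Second demand — change propagation:
  n4: re-runs because x4 0->1; new result -3.
  n5: re-runs because n4 -12->-3; new result 3.
  n6: re-runs because n4 -12->-3; new result 3 (unchanged).
  n7: re-runs because n5 12->3; n5 12->3; new result 3.
  n9: re-examined; everything it read last time is the same (n6 unchanged, n2 unchanged) — cache -12 kept, no run.
  n10: re-runs because n7 12->3; new result -12 (unchanged).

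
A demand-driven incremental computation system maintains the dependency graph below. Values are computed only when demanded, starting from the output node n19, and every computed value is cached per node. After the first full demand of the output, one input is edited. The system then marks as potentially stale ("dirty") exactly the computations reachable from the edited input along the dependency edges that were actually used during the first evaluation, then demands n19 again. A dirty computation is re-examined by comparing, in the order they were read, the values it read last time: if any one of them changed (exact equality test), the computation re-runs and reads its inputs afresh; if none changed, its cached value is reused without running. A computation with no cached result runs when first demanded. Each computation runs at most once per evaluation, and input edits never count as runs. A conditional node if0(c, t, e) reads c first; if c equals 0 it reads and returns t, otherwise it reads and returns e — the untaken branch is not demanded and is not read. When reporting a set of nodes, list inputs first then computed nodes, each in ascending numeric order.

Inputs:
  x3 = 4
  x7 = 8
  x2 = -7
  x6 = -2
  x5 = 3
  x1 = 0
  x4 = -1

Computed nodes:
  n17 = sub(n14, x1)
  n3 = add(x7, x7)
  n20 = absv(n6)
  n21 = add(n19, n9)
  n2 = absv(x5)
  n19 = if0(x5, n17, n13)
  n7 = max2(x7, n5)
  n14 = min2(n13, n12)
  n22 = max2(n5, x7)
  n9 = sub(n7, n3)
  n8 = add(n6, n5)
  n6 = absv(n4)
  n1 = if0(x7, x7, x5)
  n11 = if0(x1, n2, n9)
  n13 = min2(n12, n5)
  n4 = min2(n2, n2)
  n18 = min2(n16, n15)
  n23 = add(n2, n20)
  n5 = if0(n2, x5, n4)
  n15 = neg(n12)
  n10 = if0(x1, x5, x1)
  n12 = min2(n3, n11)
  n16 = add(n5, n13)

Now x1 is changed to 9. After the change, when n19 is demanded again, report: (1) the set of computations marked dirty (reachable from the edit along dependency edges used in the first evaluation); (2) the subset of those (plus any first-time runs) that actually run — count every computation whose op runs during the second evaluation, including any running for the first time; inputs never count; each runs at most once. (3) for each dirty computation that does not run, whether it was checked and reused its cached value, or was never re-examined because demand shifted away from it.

First evaluation (everything demanded from the output):
  n2 = absv(3) = 3
  n3 = add(8, 8) = 16
  n4 = min2(3, 3) = 3
  n5 = if0(n2=3 -> else branch n4) = 3
  n11 = if0(x1=0 -> then branch n2) = 3
  n12 = min2(16, 3) = 3
  n13 = min2(3, 3) = 3
  n19 = if0(x5=3 -> else branch n13) = 3

Propagation after the edit:
  n7: demanded for the first time — runs, produces 8.
  n9: demanded for the first time — runs, produces -8.
  n11: runs — x1 0->9; result -8.
  n12: runs — n11 3->-8; result -8.
  n13: runs — n12 3->-8; result -8.
  n19: runs — n13 3->-8; result -8.

Key observation: a condition flipped, so demand reaches new nodes — n7, n9 run for the first time.

Marked dirty: n11, n12, n13, n19.
Computations that run: n7, n9, n11, n12, n13, n19 — 6 in total.
Every dirty computation ran.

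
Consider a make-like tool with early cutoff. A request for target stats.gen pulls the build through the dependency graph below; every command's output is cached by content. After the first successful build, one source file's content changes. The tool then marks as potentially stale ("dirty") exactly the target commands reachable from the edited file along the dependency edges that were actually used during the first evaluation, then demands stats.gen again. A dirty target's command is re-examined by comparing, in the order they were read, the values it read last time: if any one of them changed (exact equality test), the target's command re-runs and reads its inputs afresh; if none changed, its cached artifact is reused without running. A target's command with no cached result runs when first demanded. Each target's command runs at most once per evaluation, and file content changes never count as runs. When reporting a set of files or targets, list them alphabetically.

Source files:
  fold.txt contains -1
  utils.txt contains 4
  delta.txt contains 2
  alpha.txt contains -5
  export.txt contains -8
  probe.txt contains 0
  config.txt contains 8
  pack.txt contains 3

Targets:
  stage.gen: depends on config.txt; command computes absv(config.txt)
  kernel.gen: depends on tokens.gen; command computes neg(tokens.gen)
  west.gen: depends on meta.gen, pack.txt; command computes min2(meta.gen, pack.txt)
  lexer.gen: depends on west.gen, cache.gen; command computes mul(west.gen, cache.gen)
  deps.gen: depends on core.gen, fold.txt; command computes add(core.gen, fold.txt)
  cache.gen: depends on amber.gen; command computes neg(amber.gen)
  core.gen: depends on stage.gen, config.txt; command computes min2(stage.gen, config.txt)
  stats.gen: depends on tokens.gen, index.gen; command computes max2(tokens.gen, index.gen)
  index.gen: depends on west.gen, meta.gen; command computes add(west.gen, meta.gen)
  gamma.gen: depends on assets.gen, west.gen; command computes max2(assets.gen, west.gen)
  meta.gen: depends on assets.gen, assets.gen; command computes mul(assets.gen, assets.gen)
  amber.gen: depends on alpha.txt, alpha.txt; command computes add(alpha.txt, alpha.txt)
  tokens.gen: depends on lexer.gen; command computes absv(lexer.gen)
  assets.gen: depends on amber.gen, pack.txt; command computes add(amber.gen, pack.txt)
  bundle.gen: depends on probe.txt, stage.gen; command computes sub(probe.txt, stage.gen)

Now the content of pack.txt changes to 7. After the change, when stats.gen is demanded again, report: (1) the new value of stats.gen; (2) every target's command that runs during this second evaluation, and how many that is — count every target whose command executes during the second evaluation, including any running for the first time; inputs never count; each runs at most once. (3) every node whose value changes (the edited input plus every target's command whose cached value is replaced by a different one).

Demanding stats.gen again yields 70.
7 target commands run: assets.gen, index.gen, lexer.gen, meta.gen, stats.gen, tokens.gen, west.gen.
The nodes whose values change: assets.gen, index.gen, lexer.gen, meta.gen, pack.txt, stats.gen, tokens.gen, west.gen.

First demand of the output computes:
  amber.gen = add(-5, -5) = -10
  assets.gen = add(-10, 3) = -7
  cache.gen = neg(-10) = 10
  meta.gen = mul(-7, -7) = 49
  west.gen = min2(49, 3) = 3
  index.gen = add(3, 49) = 52
  lexer.gen = mul(3, 10) = 30
  tokens.gen = absv(30) = 30
  stats.gen = max2(30, 52) = 52

After the edit, cleaning proceeds:
  assets.gen: a read changed (pack.txt 3->7) — executes, giving -3.
  meta.gen: a read changed (assets.gen -7->-3; assets.gen -7->-3) — executes, giving 9.
  west.gen: a read changed (meta.gen 49->9; pack.txt 3->7) — executes, giving 7.
  index.gen: a read changed (west.gen 3->7; meta.gen 49->9) — executes, giving 16.
  lexer.gen: a read changed (west.gen 3->7) — executes, giving 70.
  tokens.gen: a read changed (lexer.gen 30->70) — executes, giving 70.
  stats.gen: a read changed (tokens.gen 30->70; index.gen 52->16) — executes, giving 70.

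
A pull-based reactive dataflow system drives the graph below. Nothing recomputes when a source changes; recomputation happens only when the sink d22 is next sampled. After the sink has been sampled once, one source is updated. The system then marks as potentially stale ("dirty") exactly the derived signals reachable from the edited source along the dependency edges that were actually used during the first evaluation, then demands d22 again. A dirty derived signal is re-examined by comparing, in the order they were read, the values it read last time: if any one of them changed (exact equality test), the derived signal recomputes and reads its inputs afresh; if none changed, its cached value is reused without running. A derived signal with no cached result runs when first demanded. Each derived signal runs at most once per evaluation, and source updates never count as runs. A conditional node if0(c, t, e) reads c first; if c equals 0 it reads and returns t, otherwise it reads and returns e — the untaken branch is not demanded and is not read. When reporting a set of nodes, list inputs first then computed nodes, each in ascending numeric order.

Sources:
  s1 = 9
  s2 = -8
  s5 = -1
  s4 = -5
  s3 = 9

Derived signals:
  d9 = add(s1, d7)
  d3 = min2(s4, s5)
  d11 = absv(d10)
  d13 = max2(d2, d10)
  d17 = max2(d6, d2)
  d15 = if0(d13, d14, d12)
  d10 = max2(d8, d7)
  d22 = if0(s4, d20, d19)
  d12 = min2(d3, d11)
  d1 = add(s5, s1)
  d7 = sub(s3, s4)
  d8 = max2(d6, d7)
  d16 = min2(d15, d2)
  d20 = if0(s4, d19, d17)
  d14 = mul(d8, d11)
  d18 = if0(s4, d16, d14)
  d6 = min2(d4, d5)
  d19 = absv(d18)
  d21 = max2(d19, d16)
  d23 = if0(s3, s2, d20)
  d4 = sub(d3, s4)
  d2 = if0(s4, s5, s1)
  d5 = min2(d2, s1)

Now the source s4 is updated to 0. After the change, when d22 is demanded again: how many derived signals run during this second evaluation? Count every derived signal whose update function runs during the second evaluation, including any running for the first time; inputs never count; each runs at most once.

First evaluation (everything demanded from the output):
  d2 = if0(s4=-5 -> else branch s1) = 9
  d3 = min2(-5, -1) = -5
  d4 = sub(-5, -5) = 0
  d5 = min2(9, 9) = 9
  d6 = min2(0, 9) = 0
  d7 = sub(9, -5) = 14
  d8 = max2(0, 14) = 14
  d10 = max2(14, 14) = 14
  d11 = absv(14) = 14
  d14 = mul(14, 14) = 196
  d18 = if0(s4=-5 -> else branch d14) = 196
  d19 = absv(196) = 196
  d22 = if0(s4=-5 -> else branch d19) = 196

Propagation after the edit:
  d2: runs — s4 -5->0; result -1.
  d3: runs — s4 -5->0; result -1.
  d4: runs — d3 -5->-1; s4 -5->0; result -1.
  d5: runs — d2 9->-1; result -1.
  d6: runs — d4 0->-1; d5 9->-1; result -1.
  d7: runs — s4 -5->0; result 9.
  d8: runs — d6 0->-1; d7 14->9; result 9.
  d10: runs — d8 14->9; d7 14->9; result 9.
  d11: runs — d10 14->9; result 9.
  d12: demanded for the first time — runs, produces -1.
  d13: demanded for the first time — runs, produces 9.
  d14: marked dirty but never re-examined — demand shifted away from it.
  d15: demanded for the first time — runs, produces -1.
  d16: demanded for the first time — runs, produces -1.
  d18: runs — s4 -5->0; result -1.
  d19: runs — d18 196->-1; result 1.
  d20: demanded for the first time — runs, produces 1.
  d22: runs — s4 -5->0; d19 196->1; result 1.

Key observation: a condition flipped, so demand moved to the other branch — d14 is never re-examined.

Derived signals that run: d2, d3, d4, d5, d6, d7, d8, d10, d11, d12, d13, d15, d16, d18, d19, d20, d22 — 17 in total.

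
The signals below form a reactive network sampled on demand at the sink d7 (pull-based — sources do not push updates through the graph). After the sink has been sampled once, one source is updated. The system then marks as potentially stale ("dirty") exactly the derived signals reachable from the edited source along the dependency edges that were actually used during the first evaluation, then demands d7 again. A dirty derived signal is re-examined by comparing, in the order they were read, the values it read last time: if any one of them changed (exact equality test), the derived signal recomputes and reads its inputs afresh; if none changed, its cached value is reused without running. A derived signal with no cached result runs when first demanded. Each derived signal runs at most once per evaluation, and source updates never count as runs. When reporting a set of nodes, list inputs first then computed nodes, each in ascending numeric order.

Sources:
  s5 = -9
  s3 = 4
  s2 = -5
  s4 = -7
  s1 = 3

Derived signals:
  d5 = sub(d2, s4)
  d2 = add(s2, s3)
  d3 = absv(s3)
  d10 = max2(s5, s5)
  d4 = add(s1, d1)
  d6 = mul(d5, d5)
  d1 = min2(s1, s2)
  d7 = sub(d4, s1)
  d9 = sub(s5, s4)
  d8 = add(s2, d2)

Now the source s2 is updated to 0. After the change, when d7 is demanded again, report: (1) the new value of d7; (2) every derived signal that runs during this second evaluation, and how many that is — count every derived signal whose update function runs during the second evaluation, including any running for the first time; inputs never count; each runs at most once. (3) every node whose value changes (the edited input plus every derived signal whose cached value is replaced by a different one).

d7 now evaluates to 0.
Run set: d1, d4, d7 (3 run).
Changed values: s2, d1, d4, d7.

Initial pass — values computed on the first demand:
  d1 = min2(3, -5) = -5
  d4 = add(3, -5) = -2
  d7 = sub(-2, 3) = -5

Second demand — change propagation:
  d1: re-runs because s2 -5->0; new result 0.
  d4: re-runs because d1 -5->0; new result 3.
  d7: re-runs because d4 -2->3; new result 0.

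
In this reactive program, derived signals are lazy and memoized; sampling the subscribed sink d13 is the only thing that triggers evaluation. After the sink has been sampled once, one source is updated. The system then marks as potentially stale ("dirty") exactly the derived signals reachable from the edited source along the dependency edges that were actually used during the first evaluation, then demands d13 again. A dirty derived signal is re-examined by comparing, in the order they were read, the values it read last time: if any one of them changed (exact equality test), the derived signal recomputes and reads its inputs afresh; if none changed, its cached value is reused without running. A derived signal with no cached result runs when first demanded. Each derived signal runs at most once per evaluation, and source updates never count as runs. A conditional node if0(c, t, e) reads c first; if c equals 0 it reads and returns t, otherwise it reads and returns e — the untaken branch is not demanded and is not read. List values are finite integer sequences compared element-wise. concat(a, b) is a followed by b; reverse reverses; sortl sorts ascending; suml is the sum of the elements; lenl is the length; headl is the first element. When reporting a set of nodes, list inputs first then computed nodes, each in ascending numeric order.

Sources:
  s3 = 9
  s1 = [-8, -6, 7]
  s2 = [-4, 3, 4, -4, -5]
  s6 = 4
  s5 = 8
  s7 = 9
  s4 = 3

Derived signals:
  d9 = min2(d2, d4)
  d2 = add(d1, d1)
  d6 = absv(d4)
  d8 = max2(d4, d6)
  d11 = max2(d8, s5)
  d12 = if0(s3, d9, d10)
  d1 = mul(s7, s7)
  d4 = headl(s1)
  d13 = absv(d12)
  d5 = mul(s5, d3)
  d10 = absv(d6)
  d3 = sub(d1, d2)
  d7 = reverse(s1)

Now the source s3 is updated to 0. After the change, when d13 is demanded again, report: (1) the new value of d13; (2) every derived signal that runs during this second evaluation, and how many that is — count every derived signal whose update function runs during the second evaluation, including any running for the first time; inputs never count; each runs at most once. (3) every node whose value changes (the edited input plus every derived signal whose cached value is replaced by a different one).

Demanding d13 again yields 8.
5 derived signals run: d1, d2, d9, d12, d13.
The nodes whose values change: s3, d12.
Note the branch switch — d1, d2, d9 had no cache and run now for the first time.

First demand of the output computes:
  d4 = headl([-8, -6, 7]) = -8
  d6 = absv(-8) = 8
  d10 = absv(8) = 8
  d12 = if0(s3=9 -> else branch d10) = 8
  d13 = absv(8) = 8

After the edit, cleaning proceeds:
  d1: had never run; runs now, result 81.
  d2: had never run; runs now, result 162.
  d9: had never run; runs now, result -8.
  d12: a read changed (s3 9->0) — executes, giving -8.
  d13: a read changed (d12 8->-8) — executes, giving 8 — identical to its old value.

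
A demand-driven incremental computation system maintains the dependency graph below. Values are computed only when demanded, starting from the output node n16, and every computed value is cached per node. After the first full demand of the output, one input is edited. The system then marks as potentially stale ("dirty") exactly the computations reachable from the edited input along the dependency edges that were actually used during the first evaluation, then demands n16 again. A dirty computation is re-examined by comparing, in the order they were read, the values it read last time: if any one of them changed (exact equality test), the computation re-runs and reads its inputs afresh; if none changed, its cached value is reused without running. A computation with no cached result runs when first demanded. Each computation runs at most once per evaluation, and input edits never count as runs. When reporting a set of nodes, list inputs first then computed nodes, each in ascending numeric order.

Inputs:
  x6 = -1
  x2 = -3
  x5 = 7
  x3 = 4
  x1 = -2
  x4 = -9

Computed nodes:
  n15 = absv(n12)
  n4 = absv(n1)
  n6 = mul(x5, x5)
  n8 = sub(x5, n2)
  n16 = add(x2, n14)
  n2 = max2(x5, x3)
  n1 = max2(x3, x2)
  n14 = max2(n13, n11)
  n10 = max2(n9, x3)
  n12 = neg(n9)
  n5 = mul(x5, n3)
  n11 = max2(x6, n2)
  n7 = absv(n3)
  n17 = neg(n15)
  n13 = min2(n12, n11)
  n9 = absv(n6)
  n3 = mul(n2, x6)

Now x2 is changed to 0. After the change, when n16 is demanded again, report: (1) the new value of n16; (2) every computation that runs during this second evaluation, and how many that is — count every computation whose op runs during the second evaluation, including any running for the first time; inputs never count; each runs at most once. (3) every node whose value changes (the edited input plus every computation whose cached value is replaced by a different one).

First evaluation (everything demanded from the output):
  n2 = max2(7, 4) = 7
  n6 = mul(7, 7) = 49
  n9 = absv(49) = 49
  n11 = max2(-1, 7) = 7
  n12 = neg(49) = -49
  n13 = min2(-49, 7) = -49
  n14 = max2(-49, 7) = 7
  n16 = add(-3, 7) = 4

Propagation after the edit:
  n16: runs — x2 -3->0; result 7.

New value of n16: 7.
Computations that run: n16 — 1 in total.
Values that change: x2, n16.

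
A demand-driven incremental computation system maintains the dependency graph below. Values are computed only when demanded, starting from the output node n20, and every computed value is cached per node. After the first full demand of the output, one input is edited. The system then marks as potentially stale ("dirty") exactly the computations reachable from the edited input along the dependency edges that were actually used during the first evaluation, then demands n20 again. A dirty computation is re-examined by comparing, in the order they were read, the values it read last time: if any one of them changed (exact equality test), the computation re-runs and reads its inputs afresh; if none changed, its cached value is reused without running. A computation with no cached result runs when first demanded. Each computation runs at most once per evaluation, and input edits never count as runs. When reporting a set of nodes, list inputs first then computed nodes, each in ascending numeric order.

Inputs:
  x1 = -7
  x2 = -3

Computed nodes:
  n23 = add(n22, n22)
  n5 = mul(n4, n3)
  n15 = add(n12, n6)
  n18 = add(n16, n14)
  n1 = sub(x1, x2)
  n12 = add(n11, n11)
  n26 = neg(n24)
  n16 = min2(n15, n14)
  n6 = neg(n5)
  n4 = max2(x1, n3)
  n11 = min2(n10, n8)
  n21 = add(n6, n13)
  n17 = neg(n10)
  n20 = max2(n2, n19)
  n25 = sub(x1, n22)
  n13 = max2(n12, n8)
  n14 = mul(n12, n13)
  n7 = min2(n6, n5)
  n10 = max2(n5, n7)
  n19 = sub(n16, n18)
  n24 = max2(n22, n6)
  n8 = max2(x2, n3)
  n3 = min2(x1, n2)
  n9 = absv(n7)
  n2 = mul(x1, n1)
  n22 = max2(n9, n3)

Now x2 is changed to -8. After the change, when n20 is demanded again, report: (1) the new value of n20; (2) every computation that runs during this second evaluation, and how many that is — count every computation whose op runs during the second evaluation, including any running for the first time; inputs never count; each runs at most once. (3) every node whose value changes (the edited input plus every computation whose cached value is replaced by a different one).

First evaluation (everything demanded from the output):
  n1 = sub(-7, -3) = -4
  n2 = mul(-7, -4) = 28
  n3 = min2(-7, 28) = -7
  n4 = max2(-7, -7) = -7
  n5 = mul(-7, -7) = 49
  n6 = neg(49) = -49
  n7 = min2(-49, 49) = -49
  n8 = max2(-3, -7) = -3
  n10 = max2(49, -49) = 49
  n11 = min2(49, -3) = -3
  n12 = add(-3, -3) = -6
  n13 = max2(-6, -3) = -3
  n14 = mul(-6, -3) = 18
  n15 = add(-6, -49) = -55
  n16 = min2(-55, 18) = -55
  n18 = add(-55, 18) = -37
  n19 = sub(-55, -37) = -18
  n20 = max2(28, -18) = 28

Propagation after the edit:
  n1: runs — x2 -3->-8; result 1.
  n2: runs — n1 -4->1; result -7.
  n3: runs — n2 28->-7; result -7 (same value as before).
  n4: checked — values it read are unchanged (x1 unchanged, n3 unchanged); reused cached -7 without running.
  n5: checked — values it read are unchanged (n4 unchanged, n3 unchanged); reused cached 49 without running.
  n6: checked — values it read are unchanged (n5 unchanged); reused cached -49 without running.
  n7: checked — values it read are unchanged (n6 unchanged, n5 unchanged); reused cached -49 without running.
  n8: runs — x2 -3->-8; result -7.
  n10: checked — values it read are unchanged (n5 unchanged, n7 unchanged); reused cached 49 without running.
  n11: runs — n8 -3->-7; result -7.
  n12: runs — n11 -3->-7; n11 -3->-7; result -14.
  n13: runs — n12 -6->-14; n8 -3->-7; result -7.
  n14: runs — n12 -6->-14; n13 -3->-7; result 98.
  n15: runs — n12 -6->-14; result -63.
  n16: runs — n15 -55->-63; n14 18->98; result -63.
  n18: runs — n16 -55->-63; n14 18->98; result 35.
  n19: runs — n16 -55->-63; n18 -37->35; result -98.
  n20: runs — n2 28->-7; n19 -18->-98; result -7.

Key observation: the cutoff stops propagation at n4 — its inputs' values are unchanged, so it reuses its cache.

New value of n20: -7.
Computations that run: n1, n2, n3, n8, n11, n12, n13, n14, n15, n16, n18, n19, n20 — 13 in total.
Values that change: x2, n1, n2, n8, n11, n12, n13, n14, n15, n16, n18, n19, n20.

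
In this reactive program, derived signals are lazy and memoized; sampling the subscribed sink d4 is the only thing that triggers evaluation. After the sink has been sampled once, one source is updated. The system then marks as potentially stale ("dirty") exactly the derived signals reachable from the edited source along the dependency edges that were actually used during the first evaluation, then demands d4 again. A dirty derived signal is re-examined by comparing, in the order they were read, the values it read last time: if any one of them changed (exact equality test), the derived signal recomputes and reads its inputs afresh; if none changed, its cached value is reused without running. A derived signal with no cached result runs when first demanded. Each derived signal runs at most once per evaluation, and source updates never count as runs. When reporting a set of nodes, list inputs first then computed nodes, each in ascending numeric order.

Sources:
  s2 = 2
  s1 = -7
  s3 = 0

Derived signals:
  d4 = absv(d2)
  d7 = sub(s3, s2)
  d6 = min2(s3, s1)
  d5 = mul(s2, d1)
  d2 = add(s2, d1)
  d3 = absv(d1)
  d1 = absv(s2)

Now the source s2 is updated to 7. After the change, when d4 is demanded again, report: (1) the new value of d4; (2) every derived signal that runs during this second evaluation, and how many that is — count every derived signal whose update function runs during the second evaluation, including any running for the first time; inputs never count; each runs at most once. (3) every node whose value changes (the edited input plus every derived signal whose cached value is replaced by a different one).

First demand of the output computes:
  d1 = absv(2) = 2
  d2 = add(2, 2) = 4
  d4 = absv(4) = 4

After the edit, cleaning proceeds:
  d1: a read changed (s2 2->7) — executes, giving 7.
  d2: a read changed (s2 2->7; d1 2->7) — executes, giving 14.
  d4: a read changed (d2 4->14) — executes, giving 14.

Demanding d4 again yields 14.
3 derived signals run: d1, d2, d4.
The nodes whose values change: s2, d1, d2, d4.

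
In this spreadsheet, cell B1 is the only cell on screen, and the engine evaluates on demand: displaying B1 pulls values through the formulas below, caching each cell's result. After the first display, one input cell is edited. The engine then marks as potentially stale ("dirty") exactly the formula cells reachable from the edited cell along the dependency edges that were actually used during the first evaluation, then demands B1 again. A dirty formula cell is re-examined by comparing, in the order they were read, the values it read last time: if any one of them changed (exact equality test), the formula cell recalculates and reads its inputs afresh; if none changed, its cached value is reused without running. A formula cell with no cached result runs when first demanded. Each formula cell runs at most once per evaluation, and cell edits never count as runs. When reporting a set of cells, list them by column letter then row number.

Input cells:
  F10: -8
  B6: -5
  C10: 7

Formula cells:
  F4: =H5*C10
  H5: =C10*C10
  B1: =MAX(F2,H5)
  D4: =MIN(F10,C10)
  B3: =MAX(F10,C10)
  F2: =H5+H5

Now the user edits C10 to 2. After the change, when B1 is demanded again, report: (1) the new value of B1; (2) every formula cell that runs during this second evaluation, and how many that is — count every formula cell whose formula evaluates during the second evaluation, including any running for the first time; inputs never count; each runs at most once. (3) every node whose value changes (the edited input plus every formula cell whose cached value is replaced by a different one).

B1 now evaluates to 8.
Run set: B1, F2, H5 (3 run).
Changed values: B1, C10, F2, H5.

Initial pass — values computed on the first demand:
  H5 = 7 * 7 = 49
  F2 = 49 + 49 = 98
  B1 = MAX(98, 49) = 98

Second demand — change propagation:
  H5: re-runs because C10 7->2; C10 7->2; new result 4.
  F2: re-runs because H5 49->4; H5 49->4; new result 8.
  B1: re-runs because F2 98->8; H5 49->4; new result 8.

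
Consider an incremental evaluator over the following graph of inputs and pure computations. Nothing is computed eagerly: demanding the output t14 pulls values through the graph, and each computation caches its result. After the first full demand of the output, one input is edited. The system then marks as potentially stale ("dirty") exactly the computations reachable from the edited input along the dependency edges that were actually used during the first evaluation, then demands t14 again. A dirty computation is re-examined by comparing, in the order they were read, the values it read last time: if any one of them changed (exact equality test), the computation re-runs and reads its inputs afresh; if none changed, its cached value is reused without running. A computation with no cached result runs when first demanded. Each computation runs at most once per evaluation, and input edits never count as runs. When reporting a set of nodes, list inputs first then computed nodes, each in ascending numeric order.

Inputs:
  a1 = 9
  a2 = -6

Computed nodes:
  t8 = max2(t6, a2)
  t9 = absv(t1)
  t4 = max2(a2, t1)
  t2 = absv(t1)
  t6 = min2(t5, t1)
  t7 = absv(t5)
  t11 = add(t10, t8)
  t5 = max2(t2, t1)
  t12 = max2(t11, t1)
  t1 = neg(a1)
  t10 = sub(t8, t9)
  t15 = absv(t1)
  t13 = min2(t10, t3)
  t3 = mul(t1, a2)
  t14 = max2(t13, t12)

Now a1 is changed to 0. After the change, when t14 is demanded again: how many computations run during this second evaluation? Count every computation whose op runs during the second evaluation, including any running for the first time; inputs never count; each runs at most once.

Run set: t1, t2, t3, t5, t6, t8, t9, t10, t11, t12, t13, t14 (12 run).

Initial pass — values computed on the first demand:
  t1 = neg(9) = -9
  t2 = absv(-9) = 9
  t3 = mul(-9, -6) = 54
  t5 = max2(9, -9) = 9
  t6 = min2(9, -9) = -9
  t8 = max2(-9, -6) = -6
  t9 = absv(-9) = 9
  t10 = sub(-6, 9) = -15
  t11 = add(-15, -6) = -21
  t12 = max2(-21, -9) = -9
  t13 = min2(-15, 54) = -15
  t14 = max2(-15, -9) = -9

Second demand — change propagation:
  t1: re-runs because a1 9->0; new result 0.
  t2: re-runs because t1 -9->0; new result 0.
  t3: re-runs because t1 -9->0; new result 0.
  t5: re-runs because t2 9->0; t1 -9->0; new result 0.
  t6: re-runs because t5 9->0; t1 -9->0; new result 0.
  t8: re-runs because t6 -9->0; new result 0.
  t9: re-runs because t1 -9->0; new result 0.
  t10: re-runs because t8 -6->0; t9 9->0; new result 0.
  t11: re-runs because t10 -15->0; t8 -6->0; new result 0.
  t12: re-runs because t11 -21->0; t1 -9->0; new result 0.
  t13: re-runs because t10 -15->0; t3 54->0; new result 0.
  t14: re-runs because t13 -15->0; t12 -9->0; new result 0.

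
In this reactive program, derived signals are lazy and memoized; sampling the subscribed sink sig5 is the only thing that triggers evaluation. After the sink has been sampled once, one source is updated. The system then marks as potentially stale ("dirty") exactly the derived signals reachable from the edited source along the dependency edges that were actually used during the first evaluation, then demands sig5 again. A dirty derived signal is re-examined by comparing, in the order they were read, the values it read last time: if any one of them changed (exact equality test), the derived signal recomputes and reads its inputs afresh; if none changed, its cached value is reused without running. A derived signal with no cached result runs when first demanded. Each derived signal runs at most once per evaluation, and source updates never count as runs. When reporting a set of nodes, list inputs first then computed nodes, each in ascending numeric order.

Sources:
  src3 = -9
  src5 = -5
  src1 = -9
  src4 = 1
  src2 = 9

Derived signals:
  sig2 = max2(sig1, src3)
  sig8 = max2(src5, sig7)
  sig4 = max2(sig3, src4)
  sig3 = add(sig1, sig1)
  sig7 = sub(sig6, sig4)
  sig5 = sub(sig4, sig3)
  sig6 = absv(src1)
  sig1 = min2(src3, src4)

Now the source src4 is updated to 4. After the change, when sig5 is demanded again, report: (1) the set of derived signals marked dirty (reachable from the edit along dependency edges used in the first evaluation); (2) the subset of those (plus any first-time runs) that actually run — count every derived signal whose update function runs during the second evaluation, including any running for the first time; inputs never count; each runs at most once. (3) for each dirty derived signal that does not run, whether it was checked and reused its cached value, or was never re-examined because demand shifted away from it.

The edit dirties: sig1, sig3, sig4, sig5.
3 derived signals run: sig1, sig4, sig5.
Cache hits after checking: sig3.
Note where the cutoff bites: sig3 is checked, finds nothing changed, and keeps its cache.

First demand of the output computes:
  sig1 = min2(-9, 1) = -9
  sig3 = add(-9, -9) = -18
  sig4 = max2(-18, 1) = 1
  sig5 = sub(1, -18) = 19

After the edit, cleaning proceeds:
  sig1: a read changed (src4 1->4) — executes, giving -9 — identical to its old value.
  sig3: dirty, but its reads are unchanged (sig1 unchanged, sig1 unchanged); cached -18 stands.
  sig4: a read changed (src4 1->4) — executes, giving 4.
  sig5: a read changed (sig4 1->4) — executes, giving 22.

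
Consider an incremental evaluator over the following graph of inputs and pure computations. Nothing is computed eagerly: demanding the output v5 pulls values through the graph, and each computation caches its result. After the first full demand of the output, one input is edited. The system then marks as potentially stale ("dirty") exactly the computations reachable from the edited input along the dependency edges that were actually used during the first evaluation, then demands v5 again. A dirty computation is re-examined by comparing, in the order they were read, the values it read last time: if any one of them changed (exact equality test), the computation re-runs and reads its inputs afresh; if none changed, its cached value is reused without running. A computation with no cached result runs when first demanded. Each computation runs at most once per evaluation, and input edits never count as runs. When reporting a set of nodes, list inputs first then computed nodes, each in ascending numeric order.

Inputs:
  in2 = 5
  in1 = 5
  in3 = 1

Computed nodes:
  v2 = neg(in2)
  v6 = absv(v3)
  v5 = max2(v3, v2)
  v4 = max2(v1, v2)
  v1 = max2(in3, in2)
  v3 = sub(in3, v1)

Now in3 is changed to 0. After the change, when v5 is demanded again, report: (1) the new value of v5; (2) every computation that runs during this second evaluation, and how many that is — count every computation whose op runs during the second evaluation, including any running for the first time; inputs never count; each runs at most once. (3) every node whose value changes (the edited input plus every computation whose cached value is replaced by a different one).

v5 now evaluates to -5.
Run set: v1, v3, v5 (3 run).
Changed values: in3, v3, v5.

Initial pass — values computed on the first demand:
  v1 = max2(1, 5) = 5
  v2 = neg(5) = -5
  v3 = sub(1, 5) = -4
  v5 = max2(-4, -5) = -4

Second demand — change propagation:
  v1: re-runs because in3 1->0; new result 5 (unchanged).
  v3: re-runs because in3 1->0; new result -5.
  v5: re-runs because v3 -4->-5; new result -5.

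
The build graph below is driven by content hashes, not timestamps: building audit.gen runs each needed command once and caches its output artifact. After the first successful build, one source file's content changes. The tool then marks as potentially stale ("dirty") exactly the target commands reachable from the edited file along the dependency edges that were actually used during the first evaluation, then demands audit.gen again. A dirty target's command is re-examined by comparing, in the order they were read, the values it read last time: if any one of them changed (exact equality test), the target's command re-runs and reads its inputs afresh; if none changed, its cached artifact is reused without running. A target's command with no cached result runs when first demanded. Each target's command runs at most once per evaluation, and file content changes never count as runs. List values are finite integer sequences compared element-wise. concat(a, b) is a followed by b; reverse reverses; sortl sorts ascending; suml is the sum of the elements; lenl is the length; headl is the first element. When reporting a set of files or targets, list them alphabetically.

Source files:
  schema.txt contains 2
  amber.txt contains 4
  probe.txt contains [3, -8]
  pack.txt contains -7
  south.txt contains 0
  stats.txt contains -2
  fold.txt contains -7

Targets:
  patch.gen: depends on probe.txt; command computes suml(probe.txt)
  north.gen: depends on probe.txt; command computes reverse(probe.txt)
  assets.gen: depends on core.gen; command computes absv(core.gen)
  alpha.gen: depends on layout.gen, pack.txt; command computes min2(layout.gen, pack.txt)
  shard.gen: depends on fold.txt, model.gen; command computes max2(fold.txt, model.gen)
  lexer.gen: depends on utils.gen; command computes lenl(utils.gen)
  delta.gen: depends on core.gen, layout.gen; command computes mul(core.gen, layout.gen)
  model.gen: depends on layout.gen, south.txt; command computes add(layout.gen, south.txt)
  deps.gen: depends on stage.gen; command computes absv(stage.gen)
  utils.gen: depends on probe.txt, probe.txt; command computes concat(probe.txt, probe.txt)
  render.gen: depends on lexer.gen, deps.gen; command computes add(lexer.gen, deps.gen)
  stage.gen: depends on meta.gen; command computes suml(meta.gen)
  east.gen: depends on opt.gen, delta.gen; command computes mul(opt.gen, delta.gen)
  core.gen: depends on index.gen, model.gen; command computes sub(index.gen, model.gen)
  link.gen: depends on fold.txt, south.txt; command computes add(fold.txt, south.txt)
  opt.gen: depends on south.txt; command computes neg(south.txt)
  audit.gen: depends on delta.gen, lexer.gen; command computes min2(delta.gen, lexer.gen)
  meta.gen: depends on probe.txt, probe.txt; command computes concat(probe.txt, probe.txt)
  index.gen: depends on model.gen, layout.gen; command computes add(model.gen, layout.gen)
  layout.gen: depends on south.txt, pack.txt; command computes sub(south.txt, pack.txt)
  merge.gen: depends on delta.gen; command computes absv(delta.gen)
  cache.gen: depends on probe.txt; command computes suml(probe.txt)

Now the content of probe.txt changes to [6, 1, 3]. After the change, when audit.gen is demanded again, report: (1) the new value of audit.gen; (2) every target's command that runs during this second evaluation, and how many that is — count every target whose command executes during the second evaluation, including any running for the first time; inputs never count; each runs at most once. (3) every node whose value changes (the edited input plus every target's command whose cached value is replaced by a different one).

audit.gen now evaluates to 6.
Run set: audit.gen, lexer.gen, utils.gen (3 run).
Changed values: audit.gen, lexer.gen, probe.txt, utils.gen.

Initial pass — values computed on the first demand:
  layout.gen = sub(0, -7) = 7
  model.gen = add(7, 0) = 7
  index.gen = add(7, 7) = 14
  core.gen = sub(14, 7) = 7
  delta.gen = mul(7, 7) = 49
  utils.gen = concat([3, -8], [3, -8]) = [3, -8, 3, -8]
  lexer.gen = lenl([3, -8, 3, -8]) = 4
  audit.gen = min2(49, 4) = 4

Second demand — change propagation:
  utils.gen: re-runs because probe.txt [3, -8]->[6, 1, 3]; probe.txt [3, -8]->[6, 1, 3]; new result [6, 1, 3, 6, 1, 3].
  lexer.gen: re-runs because utils.gen [3, -8, 3, -8]->[6, 1, 3, 6, 1, 3]; new result 6.
  audit.gen: re-runs because lexer.gen 4->6; new result 6.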